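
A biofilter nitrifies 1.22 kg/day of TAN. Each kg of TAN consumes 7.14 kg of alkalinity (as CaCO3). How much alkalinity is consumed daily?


Alkalinity factor: 7.14 kg CaCO3 consumed per kg TAN nitrified
alk = 1.22 kg TAN * 7.14 = 8.7108 kg CaCO3/day

8.7108 kg CaCO3/day


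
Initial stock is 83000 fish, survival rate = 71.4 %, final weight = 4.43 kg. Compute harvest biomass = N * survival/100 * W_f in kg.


Survivors = 83000 * 71.4/100 = 59262 fish
Harvest biomass = survivors * W_f = 59262 * 4.43 = 262530.66 kg

262530.66 kg


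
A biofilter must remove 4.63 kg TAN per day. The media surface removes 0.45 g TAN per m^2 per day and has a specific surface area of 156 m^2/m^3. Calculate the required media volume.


A = 4.63*1000 / 0.45 = 10288.889 m^2
V = 10288.889 / 156 = 65.9544

65.9544 m^3


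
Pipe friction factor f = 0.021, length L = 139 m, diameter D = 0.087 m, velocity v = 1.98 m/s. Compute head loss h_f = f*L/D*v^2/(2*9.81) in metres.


v^2 = 1.98^2 = 3.9204 m^2/s^2
L/D = 139/0.087 = 1597.7011
h_f = f*(L/D)*v^2/(2g) = 0.021 * 1597.7011 * 3.9204 / 19.62 = 6.70419 m

6.70419 m


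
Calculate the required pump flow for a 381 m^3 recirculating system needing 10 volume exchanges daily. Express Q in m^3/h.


Daily recirculation volume = 381 m^3 * 10 = 3810 m^3/day
Flow rate Q = daily volume / 24 h = 3810 / 24 = 158.75 m^3/h

158.75 m^3/h


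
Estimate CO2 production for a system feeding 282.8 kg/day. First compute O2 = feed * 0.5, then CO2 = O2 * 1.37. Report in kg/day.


O2 = 282.8 * 0.5 = 141.4
CO2 = 141.4 * 1.37 = 193.718

193.718 kg/day


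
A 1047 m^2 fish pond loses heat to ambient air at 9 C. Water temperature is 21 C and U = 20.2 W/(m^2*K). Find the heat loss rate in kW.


Temperature difference dT = 21 - 9 = 12 K
Heat loss (W) = U * A * dT = 20.2 * 1047 * 12 = 253792.8 W
Convert to kW: 253792.8 / 1000 = 253.7928 kW

253.7928 kW


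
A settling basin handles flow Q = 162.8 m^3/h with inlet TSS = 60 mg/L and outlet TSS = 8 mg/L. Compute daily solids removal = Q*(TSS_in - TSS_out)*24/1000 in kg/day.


Concentration drop: TSS_in - TSS_out = 60 - 8 = 52 mg/L
Hourly solids removed = Q * dTSS = 162.8 m^3/h * 52 mg/L = 8465.6 g/h  (m^3/h * mg/L = g/h)
Daily solids removed = 8465.6 * 24 = 203174.4 g/day
Convert g to kg: 203174.4 / 1000 = 203.1744 kg/day

203.1744 kg/day


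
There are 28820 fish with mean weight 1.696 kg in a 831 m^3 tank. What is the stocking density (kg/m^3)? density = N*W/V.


Total biomass = 28820 fish * 1.696 kg = 48878.72 kg
Density = total biomass / volume = 48878.72 / 831 = 58.8192 kg/m^3

58.8192 kg/m^3


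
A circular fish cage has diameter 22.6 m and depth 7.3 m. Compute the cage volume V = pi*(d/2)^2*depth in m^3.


r = d/2 = 22.6/2 = 11.3 m
Base area = pi*r^2 = pi*11.3^2 = 401.14997 m^2
Volume = 401.14997 * 7.3 = 2928.39 m^3

2928.39 m^3


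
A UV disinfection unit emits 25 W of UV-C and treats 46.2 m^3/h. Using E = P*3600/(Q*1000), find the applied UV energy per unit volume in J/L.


Energy delivered per hour = 25 W * 3600 s = 90000 J/h
Volume treated per hour = 46.2 m^3/h * 1000 = 46200 L/h
dose = 90000 / 46200 = 1.94805 J/L

1.94805 J/L


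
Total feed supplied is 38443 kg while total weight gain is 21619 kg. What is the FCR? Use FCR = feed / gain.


FCR = feed consumed / weight gained
FCR = 38443 kg / 21619 kg = 1.7782

1.7782


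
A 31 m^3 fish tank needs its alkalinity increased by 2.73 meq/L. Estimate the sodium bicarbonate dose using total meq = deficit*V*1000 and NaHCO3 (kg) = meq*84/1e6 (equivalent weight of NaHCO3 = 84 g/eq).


Tank volume in L = 31 m^3 * 1000 = 31000 L
Total meq required = 2.73 meq/L * 31000 L = 84630 meq
NaHCO3 mass = 84630 meq * 84 mg/meq / 1e6 = 7.10892 kg

7.10892 kg


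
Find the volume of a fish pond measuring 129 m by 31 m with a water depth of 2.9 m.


Base area = L * W = 129 * 31 = 3999 m^2
Volume = area * depth = 3999 * 2.9 = 11597.1 m^3

11597.1 m^3


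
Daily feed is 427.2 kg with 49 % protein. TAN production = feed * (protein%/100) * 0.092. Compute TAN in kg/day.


Protein in feed = 427.2 * 49/100 = 209.328 kg/day
TAN = protein * 0.092 = 209.328 * 0.092 = 19.258176 kg/day

19.258176 kg/day


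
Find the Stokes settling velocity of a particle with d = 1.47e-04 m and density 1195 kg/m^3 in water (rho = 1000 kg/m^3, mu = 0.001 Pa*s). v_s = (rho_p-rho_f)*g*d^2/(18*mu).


Density difference: rho_p - rho_f = 1195 - 1000 = 195 kg/m^3
d^2 = (1.47e-04)^2 = 2.1609e-08 m^2
Numerator = (rho_p - rho_f) * g * d^2 = 195 * 9.81 * 2.1609e-08 = 4.1336937e-05
Denominator = 18 * mu = 18 * 0.001 = 0.018
v_s = 4.1336937e-05 / 0.018 = 0.0022965 m/s
Check: Re = rho_f * v_s * d / mu = 1000 * 0.0022965 * 1.47e-04 / 0.001 = 0.338 < 1, so Stokes' law applies.

0.0022965 m/s


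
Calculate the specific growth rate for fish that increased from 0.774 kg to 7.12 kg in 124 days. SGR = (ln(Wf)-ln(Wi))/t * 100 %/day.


ln(W_f) = ln(7.12) = 1.9629077
ln(W_i) = ln(0.774) = -0.25618341
ln(W_f) - ln(W_i) = 1.9629077 - -0.25618341 = 2.2190911
SGR = 2.2190911 / 124 * 100 = 1.78959 %/day

1.78959 %/day


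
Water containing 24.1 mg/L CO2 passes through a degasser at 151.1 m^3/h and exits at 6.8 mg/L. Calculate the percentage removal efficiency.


CO2_out / CO2_in = 6.8 / 24.1 = 0.28215768
Fraction remaining = 0.28215768
efficiency = (1 - 0.28215768) * 100 = 71.7842 %

71.7842 %


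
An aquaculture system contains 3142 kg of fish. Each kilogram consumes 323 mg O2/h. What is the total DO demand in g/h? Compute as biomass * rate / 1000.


Total O2 consumption (mg/h) = 3142 kg * 323 mg/(kg*h) = 1014866 mg/h
Convert to g/h: 1014866 / 1000 = 1014.866 g/h

1014.866 g/h


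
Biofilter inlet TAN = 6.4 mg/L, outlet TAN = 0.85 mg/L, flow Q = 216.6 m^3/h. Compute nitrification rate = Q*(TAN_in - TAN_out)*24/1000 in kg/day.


Concentration drop: TAN_in - TAN_out = 6.4 - 0.85 = 5.55 mg/L
Hourly TAN removed = Q * dTAN = 216.6 m^3/h * 5.55 mg/L = 1202.13 g/h  (m^3/h * mg/L = g/h)
Daily TAN removed = 1202.13 * 24 = 28851.12 g/day
Convert to kg/day: 28851.12 / 1000 = 28.85112 kg/day

28.85112 kg/day


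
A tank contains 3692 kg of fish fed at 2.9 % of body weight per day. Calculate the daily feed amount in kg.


Feeding rate fraction = 2.9% / 100 = 0.029
Daily feed = 3692 kg * 0.029 = 107.068 kg/day

107.068 kg/day


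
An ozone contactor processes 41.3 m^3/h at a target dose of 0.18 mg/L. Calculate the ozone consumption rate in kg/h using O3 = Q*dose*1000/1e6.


O3 demand (mg/h) = Q * dose * 1000 = 41.3 * 0.18 * 1000 = 7434 mg/h
Convert mg to kg: 7434 / 1e6 = 0.007434 kg/h

0.007434 kg/h


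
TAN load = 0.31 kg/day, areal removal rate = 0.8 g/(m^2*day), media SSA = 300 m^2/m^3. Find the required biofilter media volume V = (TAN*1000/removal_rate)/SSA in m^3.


A = 0.31*1000 / 0.8 = 387.5 m^2
V = 387.5 / 300 = 1.29167

1.29167 m^3


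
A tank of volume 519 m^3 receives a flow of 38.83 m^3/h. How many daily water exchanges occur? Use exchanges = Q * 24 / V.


Daily flow volume = 38.83 m^3/h * 24 h = 931.92 m^3/day
Exchanges = daily flow / tank volume = 931.92 / 519 = 1.79561 exchanges/day

1.79561 exchanges/day


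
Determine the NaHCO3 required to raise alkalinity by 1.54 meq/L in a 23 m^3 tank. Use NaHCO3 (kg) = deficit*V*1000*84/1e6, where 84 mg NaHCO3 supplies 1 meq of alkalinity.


Tank volume in L = 23 m^3 * 1000 = 23000 L
Total meq required = 1.54 meq/L * 23000 L = 35420 meq
NaHCO3 mass = 35420 meq * 84 mg/meq / 1e6 = 2.97528 kg

2.97528 kg


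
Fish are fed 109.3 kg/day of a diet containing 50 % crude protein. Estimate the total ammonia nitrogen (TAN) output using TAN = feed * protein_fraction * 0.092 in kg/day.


Protein in feed = 109.3 * 50/100 = 54.65 kg/day
TAN = protein * 0.092 = 54.65 * 0.092 = 5.0278 kg/day

5.0278 kg/day


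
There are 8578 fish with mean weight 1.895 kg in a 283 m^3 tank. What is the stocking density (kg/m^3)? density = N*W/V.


Total biomass = 8578 fish * 1.895 kg = 16255.31 kg
Density = total biomass / volume = 16255.31 / 283 = 57.4393 kg/m^3

57.4393 kg/m^3


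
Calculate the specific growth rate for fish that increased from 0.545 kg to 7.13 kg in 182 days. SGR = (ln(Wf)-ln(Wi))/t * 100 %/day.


ln(W_f) = ln(7.13) = 1.9643112
ln(W_i) = ln(0.545) = -0.60696948
ln(W_f) - ln(W_i) = 1.9643112 - -0.60696948 = 2.5712807
SGR = 2.5712807 / 182 * 100 = 1.41279 %/day

1.41279 %/day


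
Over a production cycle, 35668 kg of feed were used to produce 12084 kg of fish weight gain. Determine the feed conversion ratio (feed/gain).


FCR = feed consumed / weight gained
FCR = 35668 kg / 12084 kg = 2.95167

2.95167


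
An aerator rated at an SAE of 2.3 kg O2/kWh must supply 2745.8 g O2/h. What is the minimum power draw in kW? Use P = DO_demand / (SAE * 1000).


SAE in g O2/kWh = 2.3 * 1000 = 2300 g/kWh
P = DO_demand / SAE_g = 2745.8 / 2300 = 1.19383 kW

1.19383 kW


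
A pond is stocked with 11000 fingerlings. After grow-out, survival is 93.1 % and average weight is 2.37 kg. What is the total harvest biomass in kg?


Survivors = 11000 * 93.1/100 = 10241 fish
Harvest biomass = survivors * W_f = 10241 * 2.37 = 24271.17 kg

24271.17 kg


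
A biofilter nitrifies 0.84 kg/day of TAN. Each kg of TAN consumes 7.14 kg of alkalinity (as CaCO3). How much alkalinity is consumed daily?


Alkalinity factor: 7.14 kg CaCO3 consumed per kg TAN nitrified
alk = 0.84 kg TAN * 7.14 = 5.9976 kg CaCO3/day

5.9976 kg CaCO3/day


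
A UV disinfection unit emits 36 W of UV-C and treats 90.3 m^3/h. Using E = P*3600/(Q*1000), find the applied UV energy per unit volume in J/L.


Energy delivered per hour = 36 W * 3600 s = 129600 J/h
Volume treated per hour = 90.3 m^3/h * 1000 = 90300 L/h
dose = 129600 / 90300 = 1.43522 J/L

1.43522 J/L


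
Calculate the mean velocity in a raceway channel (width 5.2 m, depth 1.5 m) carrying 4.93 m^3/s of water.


Cross-sectional area = W * d = 5.2 * 1.5 = 7.8 m^2
Velocity = Q / A = 4.93 / 7.8 = 0.632051 m/s

0.632051 m/s


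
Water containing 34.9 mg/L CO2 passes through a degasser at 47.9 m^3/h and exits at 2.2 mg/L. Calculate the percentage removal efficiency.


CO2_out / CO2_in = 2.2 / 34.9 = 0.063037249
Fraction remaining = 0.063037249
efficiency = (1 - 0.063037249) * 100 = 93.6963 %

93.6963 %


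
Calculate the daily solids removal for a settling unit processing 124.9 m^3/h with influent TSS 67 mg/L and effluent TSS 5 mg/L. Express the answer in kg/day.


Concentration drop: TSS_in - TSS_out = 67 - 5 = 62 mg/L
Hourly solids removed = Q * dTSS = 124.9 m^3/h * 62 mg/L = 7743.8 g/h  (m^3/h * mg/L = g/h)
Daily solids removed = 7743.8 * 24 = 185851.2 g/day
Convert g to kg: 185851.2 / 1000 = 185.8512 kg/day

185.8512 kg/day


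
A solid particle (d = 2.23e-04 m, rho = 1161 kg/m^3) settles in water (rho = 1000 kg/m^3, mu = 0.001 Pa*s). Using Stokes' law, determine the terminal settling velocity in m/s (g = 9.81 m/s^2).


Density difference: rho_p - rho_f = 1161 - 1000 = 161 kg/m^3
d^2 = (2.23e-04)^2 = 4.9729e-08 m^2
Numerator = (rho_p - rho_f) * g * d^2 = 161 * 9.81 * 4.9729e-08 = 7.854248e-05
Denominator = 18 * mu = 18 * 0.001 = 0.018
v_s = 7.854248e-05 / 0.018 = 0.00436347 m/s
Check: Re = rho_f * v_s * d / mu = 1000 * 0.00436347 * 2.23e-04 / 0.001 = 0.973 < 1, so Stokes' law applies.

0.00436347 m/s


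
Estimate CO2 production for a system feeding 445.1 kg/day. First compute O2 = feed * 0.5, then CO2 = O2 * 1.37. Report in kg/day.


O2 = 445.1 * 0.5 = 222.55
CO2 = 222.55 * 1.37 = 304.8935

304.8935 kg/day


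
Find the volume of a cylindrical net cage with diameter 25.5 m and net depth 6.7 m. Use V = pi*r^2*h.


r = d/2 = 25.5/2 = 12.75 m
Base area = pi*r^2 = pi*12.75^2 = 510.70516 m^2
Volume = 510.70516 * 6.7 = 3421.72 m^3

3421.72 m^3


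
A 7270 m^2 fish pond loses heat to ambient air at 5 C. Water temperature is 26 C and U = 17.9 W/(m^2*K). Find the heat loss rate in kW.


Temperature difference dT = 26 - 5 = 21 K
Heat loss (W) = U * A * dT = 17.9 * 7270 * 21 = 2732793 W
Convert to kW: 2732793 / 1000 = 2732.793 kW

2732.793 kW


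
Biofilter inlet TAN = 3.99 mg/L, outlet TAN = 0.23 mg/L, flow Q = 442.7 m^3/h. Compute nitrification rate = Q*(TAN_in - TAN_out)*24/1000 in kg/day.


Concentration drop: TAN_in - TAN_out = 3.99 - 0.23 = 3.76 mg/L
Hourly TAN removed = Q * dTAN = 442.7 m^3/h * 3.76 mg/L = 1664.552 g/h  (m^3/h * mg/L = g/h)
Daily TAN removed = 1664.552 * 24 = 39949.248 g/day
Convert to kg/day: 39949.248 / 1000 = 39.949248 kg/day

39.949248 kg/day


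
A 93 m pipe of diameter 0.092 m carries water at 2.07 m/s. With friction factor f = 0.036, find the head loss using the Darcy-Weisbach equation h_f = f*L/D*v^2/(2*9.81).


v^2 = 2.07^2 = 4.2849 m^2/s^2
L/D = 93/0.092 = 1010.8696
h_f = f*(L/D)*v^2/(2g) = 0.036 * 1010.8696 * 4.2849 / 19.62 = 7.94766 m

7.94766 m


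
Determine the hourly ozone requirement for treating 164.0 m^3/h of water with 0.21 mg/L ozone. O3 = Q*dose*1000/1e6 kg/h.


O3 demand (mg/h) = Q * dose * 1000 = 164.0 * 0.21 * 1000 = 34440 mg/h
Convert mg to kg: 34440 / 1e6 = 0.03444 kg/h

0.03444 kg/h


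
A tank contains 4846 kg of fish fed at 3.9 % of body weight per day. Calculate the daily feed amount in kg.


Feeding rate fraction = 3.9% / 100 = 0.039
Daily feed = 4846 kg * 0.039 = 188.994 kg/day

188.994 kg/day


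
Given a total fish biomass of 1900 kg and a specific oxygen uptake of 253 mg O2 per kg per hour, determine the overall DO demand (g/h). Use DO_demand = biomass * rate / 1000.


Total O2 consumption (mg/h) = 1900 kg * 253 mg/(kg*h) = 480700 mg/h
Convert to g/h: 480700 / 1000 = 480.7 g/h

480.7 g/h


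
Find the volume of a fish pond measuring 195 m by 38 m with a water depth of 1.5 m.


Base area = L * W = 195 * 38 = 7410 m^2
Volume = area * depth = 7410 * 1.5 = 11115 m^3

11115 m^3


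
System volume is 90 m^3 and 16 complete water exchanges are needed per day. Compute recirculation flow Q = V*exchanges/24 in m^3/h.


Daily recirculation volume = 90 m^3 * 16 = 1440 m^3/day
Flow rate Q = daily volume / 24 h = 1440 / 24 = 60 m^3/h

60 m^3/h


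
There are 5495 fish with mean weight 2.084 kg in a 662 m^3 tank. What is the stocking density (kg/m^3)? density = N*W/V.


Total biomass = 5495 fish * 2.084 kg = 11451.58 kg
Density = total biomass / volume = 11451.58 / 662 = 17.2985 kg/m^3

17.2985 kg/m^3


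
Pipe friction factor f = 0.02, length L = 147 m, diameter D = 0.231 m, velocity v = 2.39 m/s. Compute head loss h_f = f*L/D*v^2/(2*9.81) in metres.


v^2 = 2.39^2 = 5.7121 m^2/s^2
L/D = 147/0.231 = 636.36364
h_f = f*(L/D)*v^2/(2g) = 0.02 * 636.36364 * 5.7121 / 19.62 = 3.70537 m

3.70537 m


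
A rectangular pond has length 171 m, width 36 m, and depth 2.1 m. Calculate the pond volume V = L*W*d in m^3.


Base area = L * W = 171 * 36 = 6156 m^2
Volume = area * depth = 6156 * 2.1 = 12927.6 m^3

12927.6 m^3


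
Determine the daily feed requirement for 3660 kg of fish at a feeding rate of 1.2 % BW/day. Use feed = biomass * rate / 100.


Feeding rate fraction = 1.2% / 100 = 0.012
Daily feed = 3660 kg * 0.012 = 43.92 kg/day

43.92 kg/day


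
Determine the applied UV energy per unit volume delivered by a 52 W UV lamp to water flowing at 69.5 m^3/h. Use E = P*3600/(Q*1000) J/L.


Energy delivered per hour = 52 W * 3600 s = 187200 J/h
Volume treated per hour = 69.5 m^3/h * 1000 = 69500 L/h
dose = 187200 / 69500 = 2.69353 J/L

2.69353 J/L


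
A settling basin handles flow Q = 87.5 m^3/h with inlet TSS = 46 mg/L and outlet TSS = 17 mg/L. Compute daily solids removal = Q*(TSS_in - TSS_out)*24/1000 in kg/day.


Concentration drop: TSS_in - TSS_out = 46 - 17 = 29 mg/L
Hourly solids removed = Q * dTSS = 87.5 m^3/h * 29 mg/L = 2537.5 g/h  (m^3/h * mg/L = g/h)
Daily solids removed = 2537.5 * 24 = 60900 g/day
Convert g to kg: 60900 / 1000 = 60.9 kg/day

60.9 kg/day


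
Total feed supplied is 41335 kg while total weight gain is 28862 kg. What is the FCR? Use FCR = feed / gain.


FCR = feed consumed / weight gained
FCR = 41335 kg / 28862 kg = 1.43216

1.43216


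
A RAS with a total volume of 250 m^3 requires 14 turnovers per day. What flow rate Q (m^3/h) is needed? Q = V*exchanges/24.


Daily recirculation volume = 250 m^3 * 14 = 3500 m^3/day
Flow rate Q = daily volume / 24 h = 3500 / 24 = 145.833 m^3/h

145.833 m^3/h


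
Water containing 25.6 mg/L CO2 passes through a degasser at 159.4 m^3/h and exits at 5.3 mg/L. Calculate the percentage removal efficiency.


CO2_out / CO2_in = 5.3 / 25.6 = 0.20703125
Fraction remaining = 0.20703125
efficiency = (1 - 0.20703125) * 100 = 79.2969 %

79.2969 %


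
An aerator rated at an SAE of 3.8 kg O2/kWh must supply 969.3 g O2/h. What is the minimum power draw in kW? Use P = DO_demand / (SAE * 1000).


SAE in g O2/kWh = 3.8 * 1000 = 3800 g/kWh
P = DO_demand / SAE_g = 969.3 / 3800 = 0.255079 kW

0.255079 kW


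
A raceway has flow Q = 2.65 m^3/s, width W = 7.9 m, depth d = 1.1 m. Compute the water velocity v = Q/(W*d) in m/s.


Cross-sectional area = W * d = 7.9 * 1.1 = 8.69 m^2
Velocity = Q / A = 2.65 / 8.69 = 0.304948 m/s

0.304948 m/s


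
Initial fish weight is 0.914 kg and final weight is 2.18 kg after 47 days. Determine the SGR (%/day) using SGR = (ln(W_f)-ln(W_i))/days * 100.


ln(W_f) = ln(2.18) = 0.77932488
ln(W_i) = ln(0.914) = -0.089924708
ln(W_f) - ln(W_i) = 0.77932488 - -0.089924708 = 0.86924959
SGR = 0.86924959 / 47 * 100 = 1.84947 %/day

1.84947 %/day


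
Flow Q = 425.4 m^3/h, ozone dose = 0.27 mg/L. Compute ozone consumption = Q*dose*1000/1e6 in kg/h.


O3 demand (mg/h) = Q * dose * 1000 = 425.4 * 0.27 * 1000 = 114858 mg/h
Convert mg to kg: 114858 / 1e6 = 0.114858 kg/h

0.114858 kg/h


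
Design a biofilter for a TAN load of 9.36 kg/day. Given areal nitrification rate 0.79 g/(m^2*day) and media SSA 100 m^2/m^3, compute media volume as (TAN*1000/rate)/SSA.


A = 9.36*1000 / 0.79 = 11848.101 m^2
V = 11848.101 / 100 = 118.481

118.481 m^3


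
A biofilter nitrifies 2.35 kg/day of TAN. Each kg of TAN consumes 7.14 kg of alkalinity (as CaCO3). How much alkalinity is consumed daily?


Alkalinity factor: 7.14 kg CaCO3 consumed per kg TAN nitrified
alk = 2.35 kg TAN * 7.14 = 16.779 kg CaCO3/day

16.779 kg CaCO3/day


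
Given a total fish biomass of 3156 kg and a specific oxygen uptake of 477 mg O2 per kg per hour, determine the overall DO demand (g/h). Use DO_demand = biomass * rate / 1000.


Total O2 consumption (mg/h) = 3156 kg * 477 mg/(kg*h) = 1505412 mg/h
Convert to g/h: 1505412 / 1000 = 1505.412 g/h

1505.412 g/h


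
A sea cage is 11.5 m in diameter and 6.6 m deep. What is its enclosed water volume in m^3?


r = d/2 = 11.5/2 = 5.75 m
Base area = pi*r^2 = pi*5.75^2 = 103.86891 m^2
Volume = 103.86891 * 6.6 = 685.535 m^3

685.535 m^3


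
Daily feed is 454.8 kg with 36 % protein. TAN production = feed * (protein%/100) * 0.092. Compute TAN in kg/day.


Protein in feed = 454.8 * 36/100 = 163.728 kg/day
TAN = protein * 0.092 = 163.728 * 0.092 = 15.062976 kg/day

15.062976 kg/day


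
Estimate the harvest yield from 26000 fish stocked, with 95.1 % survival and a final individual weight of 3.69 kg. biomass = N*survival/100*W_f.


Survivors = 26000 * 95.1/100 = 24726 fish
Harvest biomass = survivors * W_f = 24726 * 3.69 = 91238.94 kg

91238.94 kg


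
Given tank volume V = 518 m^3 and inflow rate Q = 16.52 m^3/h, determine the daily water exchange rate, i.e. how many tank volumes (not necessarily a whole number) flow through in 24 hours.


Daily flow volume = 16.52 m^3/h * 24 h = 396.48 m^3/day
Exchanges = daily flow / tank volume = 396.48 / 518 = 0.765405 exchanges/day

0.765405 exchanges/day


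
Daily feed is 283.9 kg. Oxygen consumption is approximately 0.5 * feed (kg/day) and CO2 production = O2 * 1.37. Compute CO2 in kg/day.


O2 = 283.9 * 0.5 = 141.95
CO2 = 141.95 * 1.37 = 194.4715

194.4715 kg/day


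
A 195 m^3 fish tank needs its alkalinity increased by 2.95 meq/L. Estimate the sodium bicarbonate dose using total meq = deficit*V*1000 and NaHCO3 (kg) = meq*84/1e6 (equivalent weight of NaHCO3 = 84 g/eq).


Tank volume in L = 195 m^3 * 1000 = 195000 L
Total meq required = 2.95 meq/L * 195000 L = 575250 meq
NaHCO3 mass = 575250 meq * 84 mg/meq / 1e6 = 48.321 kg

48.321 kg


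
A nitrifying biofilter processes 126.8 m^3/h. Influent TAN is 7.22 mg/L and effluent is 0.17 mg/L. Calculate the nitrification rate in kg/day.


Concentration drop: TAN_in - TAN_out = 7.22 - 0.17 = 7.05 mg/L
Hourly TAN removed = Q * dTAN = 126.8 m^3/h * 7.05 mg/L = 893.94 g/h  (m^3/h * mg/L = g/h)
Daily TAN removed = 893.94 * 24 = 21454.56 g/day
Convert to kg/day: 21454.56 / 1000 = 21.45456 kg/day

21.45456 kg/day


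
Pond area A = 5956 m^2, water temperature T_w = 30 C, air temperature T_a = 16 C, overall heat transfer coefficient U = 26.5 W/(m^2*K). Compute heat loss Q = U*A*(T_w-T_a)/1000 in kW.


Temperature difference dT = 30 - 16 = 14 K
Heat loss (W) = U * A * dT = 26.5 * 5956 * 14 = 2209676 W
Convert to kW: 2209676 / 1000 = 2209.676 kW

2209.676 kW


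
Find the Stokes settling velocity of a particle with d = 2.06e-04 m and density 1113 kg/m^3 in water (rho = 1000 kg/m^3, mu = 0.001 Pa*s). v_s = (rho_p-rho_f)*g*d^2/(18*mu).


Density difference: rho_p - rho_f = 1113 - 1000 = 113 kg/m^3
d^2 = (2.06e-04)^2 = 4.2436e-08 m^2
Numerator = (rho_p - rho_f) * g * d^2 = 113 * 9.81 * 4.2436e-08 = 4.7041579e-05
Denominator = 18 * mu = 18 * 0.001 = 0.018
v_s = 4.7041579e-05 / 0.018 = 0.00261342 m/s
Check: Re = rho_f * v_s * d / mu = 1000 * 0.00261342 * 2.06e-04 / 0.001 = 0.538 < 1, so Stokes' law applies.

0.00261342 m/s


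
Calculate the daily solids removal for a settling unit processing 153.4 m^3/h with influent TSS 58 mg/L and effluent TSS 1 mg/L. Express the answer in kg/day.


Concentration drop: TSS_in - TSS_out = 58 - 1 = 57 mg/L
Hourly solids removed = Q * dTSS = 153.4 m^3/h * 57 mg/L = 8743.8 g/h  (m^3/h * mg/L = g/h)
Daily solids removed = 8743.8 * 24 = 209851.2 g/day
Convert g to kg: 209851.2 / 1000 = 209.8512 kg/day

209.8512 kg/day


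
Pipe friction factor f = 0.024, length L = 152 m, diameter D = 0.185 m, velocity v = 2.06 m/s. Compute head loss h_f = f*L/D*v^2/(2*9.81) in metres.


v^2 = 2.06^2 = 4.2436 m^2/s^2
L/D = 152/0.185 = 821.62162
h_f = f*(L/D)*v^2/(2g) = 0.024 * 821.62162 * 4.2436 / 19.62 = 4.265 m

4.265 m


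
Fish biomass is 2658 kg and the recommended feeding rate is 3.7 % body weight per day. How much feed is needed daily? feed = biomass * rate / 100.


Feeding rate fraction = 3.7% / 100 = 0.037
Daily feed = 2658 kg * 0.037 = 98.346 kg/day

98.346 kg/day


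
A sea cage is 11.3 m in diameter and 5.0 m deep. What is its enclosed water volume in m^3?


r = d/2 = 11.3/2 = 5.65 m
Base area = pi*r^2 = pi*5.65^2 = 100.28749 m^2
Volume = 100.28749 * 5.0 = 501.437 m^3

501.437 m^3


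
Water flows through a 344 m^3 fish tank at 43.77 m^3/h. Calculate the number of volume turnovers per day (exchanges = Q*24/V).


Daily flow volume = 43.77 m^3/h * 24 h = 1050.48 m^3/day
Exchanges = daily flow / tank volume = 1050.48 / 344 = 3.05372 exchanges/day

3.05372 exchanges/day


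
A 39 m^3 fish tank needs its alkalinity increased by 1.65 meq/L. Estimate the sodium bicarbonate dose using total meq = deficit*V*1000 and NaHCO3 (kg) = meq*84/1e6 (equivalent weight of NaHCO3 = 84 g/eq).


Tank volume in L = 39 m^3 * 1000 = 39000 L
Total meq required = 1.65 meq/L * 39000 L = 64350 meq
NaHCO3 mass = 64350 meq * 84 mg/meq / 1e6 = 5.4054 kg

5.4054 kg


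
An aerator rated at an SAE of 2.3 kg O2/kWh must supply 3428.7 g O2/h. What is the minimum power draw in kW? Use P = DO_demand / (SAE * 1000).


SAE in g O2/kWh = 2.3 * 1000 = 2300 g/kWh
P = DO_demand / SAE_g = 3428.7 / 2300 = 1.49074 kW

1.49074 kW


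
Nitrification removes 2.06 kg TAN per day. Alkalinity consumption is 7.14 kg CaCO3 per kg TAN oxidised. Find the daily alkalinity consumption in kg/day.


Alkalinity factor: 7.14 kg CaCO3 consumed per kg TAN nitrified
alk = 2.06 kg TAN * 7.14 = 14.7084 kg CaCO3/day

14.7084 kg CaCO3/day


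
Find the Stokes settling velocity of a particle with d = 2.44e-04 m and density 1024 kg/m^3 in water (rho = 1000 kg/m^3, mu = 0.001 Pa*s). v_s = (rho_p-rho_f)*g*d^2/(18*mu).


Density difference: rho_p - rho_f = 1024 - 1000 = 24 kg/m^3
d^2 = (2.44e-04)^2 = 5.9536e-08 m^2
Numerator = (rho_p - rho_f) * g * d^2 = 24 * 9.81 * 5.9536e-08 = 1.4017156e-05
Denominator = 18 * mu = 18 * 0.001 = 0.018
v_s = 1.4017156e-05 / 0.018 = 7.78731e-04 m/s
Check: Re = rho_f * v_s * d / mu = 1000 * 7.78731e-04 * 2.44e-04 / 0.001 = 0.19 < 1, so Stokes' law applies.

7.78731e-04 m/s


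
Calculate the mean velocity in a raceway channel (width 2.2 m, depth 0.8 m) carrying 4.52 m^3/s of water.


Cross-sectional area = W * d = 2.2 * 0.8 = 1.76 m^2
Velocity = Q / A = 4.52 / 1.76 = 2.56818 m/s

2.56818 m/s


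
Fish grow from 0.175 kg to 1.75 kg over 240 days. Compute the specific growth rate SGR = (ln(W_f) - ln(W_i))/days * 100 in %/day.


ln(W_f) = ln(1.75) = 0.55961579
ln(W_i) = ln(0.175) = -1.7429693
ln(W_f) - ln(W_i) = 0.55961579 - -1.7429693 = 2.3025851
SGR = 2.3025851 / 240 * 100 = 0.95941 %/day

0.95941 %/day


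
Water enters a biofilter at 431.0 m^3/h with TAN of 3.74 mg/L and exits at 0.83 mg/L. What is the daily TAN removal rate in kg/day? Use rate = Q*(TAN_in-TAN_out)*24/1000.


Concentration drop: TAN_in - TAN_out = 3.74 - 0.83 = 2.91 mg/L
Hourly TAN removed = Q * dTAN = 431.0 m^3/h * 2.91 mg/L = 1254.21 g/h  (m^3/h * mg/L = g/h)
Daily TAN removed = 1254.21 * 24 = 30101.04 g/day
Convert to kg/day: 30101.04 / 1000 = 30.10104 kg/day

30.10104 kg/day


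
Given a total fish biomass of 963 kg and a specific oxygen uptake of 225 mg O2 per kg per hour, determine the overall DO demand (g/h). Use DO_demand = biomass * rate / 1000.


Total O2 consumption (mg/h) = 963 kg * 225 mg/(kg*h) = 216675 mg/h
Convert to g/h: 216675 / 1000 = 216.675 g/h

216.675 g/h


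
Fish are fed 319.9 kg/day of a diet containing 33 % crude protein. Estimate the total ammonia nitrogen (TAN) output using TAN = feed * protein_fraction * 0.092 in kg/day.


Protein in feed = 319.9 * 33/100 = 105.567 kg/day
TAN = protein * 0.092 = 105.567 * 0.092 = 9.712164 kg/day

9.712164 kg/day


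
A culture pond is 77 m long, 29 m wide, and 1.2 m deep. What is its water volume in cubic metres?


Base area = L * W = 77 * 29 = 2233 m^2
Volume = area * depth = 2233 * 1.2 = 2679.6 m^3

2679.6 m^3


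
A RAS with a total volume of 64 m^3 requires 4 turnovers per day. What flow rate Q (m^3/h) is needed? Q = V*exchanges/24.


Daily recirculation volume = 64 m^3 * 4 = 256 m^3/day
Flow rate Q = daily volume / 24 h = 256 / 24 = 10.6667 m^3/h

10.6667 m^3/h


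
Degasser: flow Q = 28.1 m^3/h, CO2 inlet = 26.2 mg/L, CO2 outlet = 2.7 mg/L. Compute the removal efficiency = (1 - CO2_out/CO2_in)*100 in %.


CO2_out / CO2_in = 2.7 / 26.2 = 0.10305344
Fraction remaining = 0.10305344
efficiency = (1 - 0.10305344) * 100 = 89.6947 %

89.6947 %


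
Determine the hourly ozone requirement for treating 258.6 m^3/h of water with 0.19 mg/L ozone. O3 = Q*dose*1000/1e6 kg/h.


O3 demand (mg/h) = Q * dose * 1000 = 258.6 * 0.19 * 1000 = 49134 mg/h
Convert mg to kg: 49134 / 1e6 = 0.049134 kg/h

0.049134 kg/h


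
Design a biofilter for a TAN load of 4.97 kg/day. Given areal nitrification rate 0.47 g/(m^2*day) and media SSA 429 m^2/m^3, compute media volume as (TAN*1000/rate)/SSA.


A = 4.97*1000 / 0.47 = 10574.468 m^2
V = 10574.468 / 429 = 24.6491

24.6491 m^3


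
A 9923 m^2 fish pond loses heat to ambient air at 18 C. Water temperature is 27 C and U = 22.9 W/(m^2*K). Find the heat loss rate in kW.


Temperature difference dT = 27 - 18 = 9 K
Heat loss (W) = U * A * dT = 22.9 * 9923 * 9 = 2045130.3 W
Convert to kW: 2045130.3 / 1000 = 2045.1303 kW

2045.1303 kW


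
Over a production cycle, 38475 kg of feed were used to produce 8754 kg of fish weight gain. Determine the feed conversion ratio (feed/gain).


FCR = feed consumed / weight gained
FCR = 38475 kg / 8754 kg = 4.39513

4.39513


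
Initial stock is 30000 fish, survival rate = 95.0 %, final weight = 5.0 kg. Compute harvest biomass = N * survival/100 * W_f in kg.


Survivors = 30000 * 95.0/100 = 28500 fish
Harvest biomass = survivors * W_f = 28500 * 5.0 = 142500 kg

142500 kg


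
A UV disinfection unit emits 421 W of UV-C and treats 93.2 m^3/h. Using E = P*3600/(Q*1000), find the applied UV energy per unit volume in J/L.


Energy delivered per hour = 421 W * 3600 s = 1515600 J/h
Volume treated per hour = 93.2 m^3/h * 1000 = 93200 L/h
dose = 1515600 / 93200 = 16.2618 J/L

16.2618 J/L


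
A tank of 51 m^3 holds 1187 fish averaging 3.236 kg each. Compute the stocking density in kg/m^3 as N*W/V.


Total biomass = 1187 fish * 3.236 kg = 3841.132 kg
Density = total biomass / volume = 3841.132 / 51 = 75.3163 kg/m^3

75.3163 kg/m^3


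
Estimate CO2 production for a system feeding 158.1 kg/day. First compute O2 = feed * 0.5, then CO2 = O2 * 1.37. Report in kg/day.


O2 = 158.1 * 0.5 = 79.05
CO2 = 79.05 * 1.37 = 108.2985

108.2985 kg/day


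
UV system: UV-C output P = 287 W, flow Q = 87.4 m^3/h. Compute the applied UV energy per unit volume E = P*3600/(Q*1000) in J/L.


Energy delivered per hour = 287 W * 3600 s = 1033200 J/h
Volume treated per hour = 87.4 m^3/h * 1000 = 87400 L/h
dose = 1033200 / 87400 = 11.8215 J/L

11.8215 J/L


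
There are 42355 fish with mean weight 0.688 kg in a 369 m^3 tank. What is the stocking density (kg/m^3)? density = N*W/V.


Total biomass = 42355 fish * 0.688 kg = 29140.24 kg
Density = total biomass / volume = 29140.24 / 369 = 78.9708 kg/m^3

78.9708 kg/m^3


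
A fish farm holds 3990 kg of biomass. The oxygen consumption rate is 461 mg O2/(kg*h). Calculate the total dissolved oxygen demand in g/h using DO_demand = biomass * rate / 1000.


Total O2 consumption (mg/h) = 3990 kg * 461 mg/(kg*h) = 1839390 mg/h
Convert to g/h: 1839390 / 1000 = 1839.39 g/h

1839.39 g/h


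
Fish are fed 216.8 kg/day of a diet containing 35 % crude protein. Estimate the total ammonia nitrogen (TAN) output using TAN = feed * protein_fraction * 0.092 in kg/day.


Protein in feed = 216.8 * 35/100 = 75.88 kg/day
TAN = protein * 0.092 = 75.88 * 0.092 = 6.98096 kg/day

6.98096 kg/day


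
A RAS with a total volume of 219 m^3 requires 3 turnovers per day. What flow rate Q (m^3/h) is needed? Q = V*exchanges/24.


Daily recirculation volume = 219 m^3 * 3 = 657 m^3/day
Flow rate Q = daily volume / 24 h = 657 / 24 = 27.375 m^3/h

27.375 m^3/h


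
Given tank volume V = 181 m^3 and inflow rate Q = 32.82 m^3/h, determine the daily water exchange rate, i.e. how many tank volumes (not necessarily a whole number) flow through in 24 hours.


Daily flow volume = 32.82 m^3/h * 24 h = 787.68 m^3/day
Exchanges = daily flow / tank volume = 787.68 / 181 = 4.35182 exchanges/day

4.35182 exchanges/day


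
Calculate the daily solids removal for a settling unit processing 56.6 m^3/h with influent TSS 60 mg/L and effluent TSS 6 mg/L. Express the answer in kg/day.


Concentration drop: TSS_in - TSS_out = 60 - 6 = 54 mg/L
Hourly solids removed = Q * dTSS = 56.6 m^3/h * 54 mg/L = 3056.4 g/h  (m^3/h * mg/L = g/h)
Daily solids removed = 3056.4 * 24 = 73353.6 g/day
Convert g to kg: 73353.6 / 1000 = 73.3536 kg/day

73.3536 kg/day


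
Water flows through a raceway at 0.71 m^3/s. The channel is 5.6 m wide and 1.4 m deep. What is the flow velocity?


Cross-sectional area = W * d = 5.6 * 1.4 = 7.84 m^2
Velocity = Q / A = 0.71 / 7.84 = 0.0905612 m/s

0.0905612 m/s


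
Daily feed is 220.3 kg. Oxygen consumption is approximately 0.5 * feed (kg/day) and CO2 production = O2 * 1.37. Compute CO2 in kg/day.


O2 = 220.3 * 0.5 = 110.15
CO2 = 110.15 * 1.37 = 150.9055

150.9055 kg/day


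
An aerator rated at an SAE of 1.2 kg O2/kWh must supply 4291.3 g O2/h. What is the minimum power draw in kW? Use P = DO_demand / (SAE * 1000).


SAE in g O2/kWh = 1.2 * 1000 = 1200 g/kWh
P = DO_demand / SAE_g = 4291.3 / 1200 = 3.57608 kW

3.57608 kW


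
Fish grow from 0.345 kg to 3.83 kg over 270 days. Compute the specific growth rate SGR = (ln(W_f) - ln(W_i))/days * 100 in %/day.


ln(W_f) = ln(3.83) = 1.3428648
ln(W_i) = ln(0.345) = -1.0642109
ln(W_f) - ln(W_i) = 1.3428648 - -1.0642109 = 2.4070757
SGR = 2.4070757 / 270 * 100 = 0.89151 %/day

0.89151 %/day


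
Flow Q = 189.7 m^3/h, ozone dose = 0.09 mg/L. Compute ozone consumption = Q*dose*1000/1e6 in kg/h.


O3 demand (mg/h) = Q * dose * 1000 = 189.7 * 0.09 * 1000 = 17073 mg/h
Convert mg to kg: 17073 / 1e6 = 0.017073 kg/h

0.017073 kg/h


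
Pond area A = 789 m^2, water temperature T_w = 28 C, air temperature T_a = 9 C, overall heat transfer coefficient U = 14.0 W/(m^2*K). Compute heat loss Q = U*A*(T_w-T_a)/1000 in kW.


Temperature difference dT = 28 - 9 = 19 K
Heat loss (W) = U * A * dT = 14.0 * 789 * 19 = 209874 W
Convert to kW: 209874 / 1000 = 209.874 kW

209.874 kW


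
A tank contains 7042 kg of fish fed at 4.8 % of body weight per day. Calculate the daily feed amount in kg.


Feeding rate fraction = 4.8% / 100 = 0.048
Daily feed = 7042 kg * 0.048 = 338.016 kg/day

338.016 kg/day


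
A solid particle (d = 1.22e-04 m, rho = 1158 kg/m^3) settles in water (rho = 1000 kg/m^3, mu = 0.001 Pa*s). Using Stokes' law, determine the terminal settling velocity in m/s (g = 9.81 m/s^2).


Density difference: rho_p - rho_f = 1158 - 1000 = 158 kg/m^3
d^2 = (1.22e-04)^2 = 1.4884e-08 m^2
Numerator = (rho_p - rho_f) * g * d^2 = 158 * 9.81 * 1.4884e-08 = 2.3069902e-05
Denominator = 18 * mu = 18 * 0.001 = 0.018
v_s = 2.3069902e-05 / 0.018 = 0.00128166 m/s
Check: Re = rho_f * v_s * d / mu = 1000 * 0.00128166 * 1.22e-04 / 0.001 = 0.156 < 1, so Stokes' law applies.

0.00128166 m/s


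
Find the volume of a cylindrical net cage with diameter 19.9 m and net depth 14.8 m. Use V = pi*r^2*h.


r = d/2 = 19.9/2 = 9.95 m
Base area = pi*r^2 = pi*9.95^2 = 311.02553 m^2
Volume = 311.02553 * 14.8 = 4603.18 m^3

4603.18 m^3


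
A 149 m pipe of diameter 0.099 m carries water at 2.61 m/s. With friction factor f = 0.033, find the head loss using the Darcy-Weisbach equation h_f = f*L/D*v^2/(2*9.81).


v^2 = 2.61^2 = 6.8121 m^2/s^2
L/D = 149/0.099 = 1505.0505
h_f = f*(L/D)*v^2/(2g) = 0.033 * 1505.0505 * 6.8121 / 19.62 = 17.2444 m

17.2444 m


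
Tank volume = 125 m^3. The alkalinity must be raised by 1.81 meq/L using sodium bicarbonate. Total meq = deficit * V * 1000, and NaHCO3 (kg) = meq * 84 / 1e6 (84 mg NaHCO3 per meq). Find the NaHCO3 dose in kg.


Tank volume in L = 125 m^3 * 1000 = 125000 L
Total meq required = 1.81 meq/L * 125000 L = 226250 meq
NaHCO3 mass = 226250 meq * 84 mg/meq / 1e6 = 19.005 kg

19.005 kg


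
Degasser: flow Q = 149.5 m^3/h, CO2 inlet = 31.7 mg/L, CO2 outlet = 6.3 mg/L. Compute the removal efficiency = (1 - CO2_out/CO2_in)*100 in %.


CO2_out / CO2_in = 6.3 / 31.7 = 0.19873817
Fraction remaining = 0.19873817
efficiency = (1 - 0.19873817) * 100 = 80.1262 %

80.1262 %


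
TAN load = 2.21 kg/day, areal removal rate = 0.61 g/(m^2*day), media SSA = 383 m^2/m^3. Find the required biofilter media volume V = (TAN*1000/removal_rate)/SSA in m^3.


A = 2.21*1000 / 0.61 = 3622.9508 m^2
V = 3622.9508 / 383 = 9.4594

9.4594 m^3


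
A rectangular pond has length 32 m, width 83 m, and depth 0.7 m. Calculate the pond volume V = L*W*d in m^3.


Base area = L * W = 32 * 83 = 2656 m^2
Volume = area * depth = 2656 * 0.7 = 1859.2 m^3

1859.2 m^3


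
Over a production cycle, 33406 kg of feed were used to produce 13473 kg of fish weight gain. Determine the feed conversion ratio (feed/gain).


FCR = feed consumed / weight gained
FCR = 33406 kg / 13473 kg = 2.47948

2.47948


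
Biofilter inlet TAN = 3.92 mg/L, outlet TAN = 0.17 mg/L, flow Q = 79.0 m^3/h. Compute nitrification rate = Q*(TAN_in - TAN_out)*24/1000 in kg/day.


Concentration drop: TAN_in - TAN_out = 3.92 - 0.17 = 3.75 mg/L
Hourly TAN removed = Q * dTAN = 79.0 m^3/h * 3.75 mg/L = 296.25 g/h  (m^3/h * mg/L = g/h)
Daily TAN removed = 296.25 * 24 = 7110 g/day
Convert to kg/day: 7110 / 1000 = 7.11 kg/day

7.11 kg/day


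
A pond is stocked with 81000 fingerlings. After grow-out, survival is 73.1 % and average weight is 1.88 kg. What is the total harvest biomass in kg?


Survivors = 81000 * 73.1/100 = 59211 fish
Harvest biomass = survivors * W_f = 59211 * 1.88 = 111316.68 kg

111316.68 kg


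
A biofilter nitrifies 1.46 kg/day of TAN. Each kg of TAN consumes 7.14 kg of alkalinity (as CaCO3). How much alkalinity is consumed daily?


Alkalinity factor: 7.14 kg CaCO3 consumed per kg TAN nitrified
alk = 1.46 kg TAN * 7.14 = 10.4244 kg CaCO3/day

10.4244 kg CaCO3/day


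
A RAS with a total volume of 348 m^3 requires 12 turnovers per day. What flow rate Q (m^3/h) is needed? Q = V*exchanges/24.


Daily recirculation volume = 348 m^3 * 12 = 4176 m^3/day
Flow rate Q = daily volume / 24 h = 4176 / 24 = 174 m^3/h

174 m^3/h


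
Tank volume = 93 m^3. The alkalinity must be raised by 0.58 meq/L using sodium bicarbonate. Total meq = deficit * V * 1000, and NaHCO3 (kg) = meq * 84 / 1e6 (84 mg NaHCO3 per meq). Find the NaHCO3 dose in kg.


Tank volume in L = 93 m^3 * 1000 = 93000 L
Total meq required = 0.58 meq/L * 93000 L = 53940 meq
NaHCO3 mass = 53940 meq * 84 mg/meq / 1e6 = 4.53096 kg

4.53096 kg


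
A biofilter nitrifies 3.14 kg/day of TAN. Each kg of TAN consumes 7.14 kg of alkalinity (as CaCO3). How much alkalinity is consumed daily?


Alkalinity factor: 7.14 kg CaCO3 consumed per kg TAN nitrified
alk = 3.14 kg TAN * 7.14 = 22.4196 kg CaCO3/day

22.4196 kg CaCO3/day


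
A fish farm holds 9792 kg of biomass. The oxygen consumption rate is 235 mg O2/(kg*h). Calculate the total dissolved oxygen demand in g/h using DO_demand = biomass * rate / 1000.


Total O2 consumption (mg/h) = 9792 kg * 235 mg/(kg*h) = 2301120 mg/h
Convert to g/h: 2301120 / 1000 = 2301.12 g/h

2301.12 g/h


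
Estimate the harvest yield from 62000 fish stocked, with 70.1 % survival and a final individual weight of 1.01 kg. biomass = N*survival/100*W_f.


Survivors = 62000 * 70.1/100 = 43462 fish
Harvest biomass = survivors * W_f = 43462 * 1.01 = 43896.62 kg

43896.62 kg


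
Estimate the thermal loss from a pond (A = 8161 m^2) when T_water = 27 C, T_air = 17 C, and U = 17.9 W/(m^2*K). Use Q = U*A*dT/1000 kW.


Temperature difference dT = 27 - 17 = 10 K
Heat loss (W) = U * A * dT = 17.9 * 8161 * 10 = 1460819 W
Convert to kW: 1460819 / 1000 = 1460.819 kW

1460.819 kW


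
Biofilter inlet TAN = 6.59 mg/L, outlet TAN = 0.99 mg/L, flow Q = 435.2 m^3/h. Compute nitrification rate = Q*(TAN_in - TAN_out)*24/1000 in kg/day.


Concentration drop: TAN_in - TAN_out = 6.59 - 0.99 = 5.6 mg/L
Hourly TAN removed = Q * dTAN = 435.2 m^3/h * 5.6 mg/L = 2437.12 g/h  (m^3/h * mg/L = g/h)
Daily TAN removed = 2437.12 * 24 = 58490.88 g/day
Convert to kg/day: 58490.88 / 1000 = 58.49088 kg/day

58.49088 kg/day


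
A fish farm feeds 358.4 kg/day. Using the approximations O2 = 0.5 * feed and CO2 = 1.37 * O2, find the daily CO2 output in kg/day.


O2 = 358.4 * 0.5 = 179.2
CO2 = 179.2 * 1.37 = 245.504

245.504 kg/day


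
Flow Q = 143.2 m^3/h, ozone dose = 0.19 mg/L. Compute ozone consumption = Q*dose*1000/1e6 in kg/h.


O3 demand (mg/h) = Q * dose * 1000 = 143.2 * 0.19 * 1000 = 27208 mg/h
Convert mg to kg: 27208 / 1e6 = 0.027208 kg/h

0.027208 kg/h


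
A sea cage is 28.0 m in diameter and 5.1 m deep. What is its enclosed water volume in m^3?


r = d/2 = 28.0/2 = 14 m
Base area = pi*r^2 = pi*14^2 = 615.75216 m^2
Volume = 615.75216 * 5.1 = 3140.34 m^3

3140.34 m^3


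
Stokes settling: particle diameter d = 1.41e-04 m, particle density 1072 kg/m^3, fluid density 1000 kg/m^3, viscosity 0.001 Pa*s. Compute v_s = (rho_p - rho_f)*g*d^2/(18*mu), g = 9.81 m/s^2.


Density difference: rho_p - rho_f = 1072 - 1000 = 72 kg/m^3
d^2 = (1.41e-04)^2 = 1.9881e-08 m^2
Numerator = (rho_p - rho_f) * g * d^2 = 72 * 9.81 * 1.9881e-08 = 1.4042348e-05
Denominator = 18 * mu = 18 * 0.001 = 0.018
v_s = 1.4042348e-05 / 0.018 = 7.8013e-04 m/s
Check: Re = rho_f * v_s * d / mu = 1000 * 7.8013e-04 * 1.41e-04 / 0.001 = 0.11 < 1, so Stokes' law applies.

7.8013e-04 m/s
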